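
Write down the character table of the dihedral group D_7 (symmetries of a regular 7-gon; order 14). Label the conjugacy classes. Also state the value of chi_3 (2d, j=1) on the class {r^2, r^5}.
Conjugacy classes: {e} of size 1, {r^1, r^6} of size 2, {r^2, r^5} of size 2, {r^3, r^4} of size 2, {s, sr, ..., sr^6} of size 7.
Character table:
  irrep \ class              {e} (size 1)  {r^1, r^6} (size 2)  {r^2, r^5} (size 2)  {r^3, r^4} (size 2)  {s, sr, ..., sr^6} (size 7)
  chi_1 (triv)               1             1                    1                    1                    1                          
  chi_2 (sign: r->1, s->-1)  1             1                    1                    1                    -1                         
  chi_3 (2d, j=1)            2             2*cos(2*pi/7)        -2*cos(3*pi/7)       -2*cos(pi/7)         0                          
  chi_4 (2d, j=2)            2             -2*cos(3*pi/7)       -2*cos(pi/7)         2*cos(2*pi/7)        0                          
  chi_5 (2d, j=3)            2             -2*cos(pi/7)         2*cos(2*pi/7)        -2*cos(3*pi/7)       0                          

Spot check: chi_3 (2d, j=1) on {r^2, r^5} = -2*cos(3*pi/7).

Details: D_7 has order 2*7 = 14 with 5 conjugacy classes, hence 5 irreducibles. Sum of squared dims 1 + 1 + 4 + 4 + 4 = 14 = |G|. Linear characters come from the abelianisation; the 2-dimensional irreps have character r^k -> 2*cos(2*pi*j*k/7), reflections -> 0.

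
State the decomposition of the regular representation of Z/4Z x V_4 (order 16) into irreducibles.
Each irreducible V_i of dimension d_i appears with multiplicity d_i, i.e. rho_reg = (direct sum over all irreducibles V_i) d_i V_i. The irreducible dimensions for Z/4Z x V_4 are 1, 1, 1, 1, 1, 1, 1, 1, 1, 1, 1, 1, 1, 1, 1, 1: 16 irreducibles of dimension 1, each with multiplicity 1. Total dimension 16*1*1 = 16 = |G|.

Argument: General theorem: in the regular representation of a finite group G, each irreducible appears with multiplicity equal to its dimension. Check: dim(rho_reg) = sum d_i^2 = 1 + 1 + 1 + 1 + 1 + 1 + 1 + 1 + 1 + 1 + 1 + 1 + 1 + 1 + 1 + 1 = 16 = |G|.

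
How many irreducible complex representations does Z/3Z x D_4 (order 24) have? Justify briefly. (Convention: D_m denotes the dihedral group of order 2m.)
15

Details: The number of irreducible complex representations of a finite group equals its number of conjugacy classes. For a direct product, #classes(G x H) = #classes(G) * #classes(H). Z/3Z has 3 classes (abelian), D_4 has 5 classes, so 3 * 5 = 15, so Z/3Z x D_4 (order 24) has exactly 15 irreducible complex representations.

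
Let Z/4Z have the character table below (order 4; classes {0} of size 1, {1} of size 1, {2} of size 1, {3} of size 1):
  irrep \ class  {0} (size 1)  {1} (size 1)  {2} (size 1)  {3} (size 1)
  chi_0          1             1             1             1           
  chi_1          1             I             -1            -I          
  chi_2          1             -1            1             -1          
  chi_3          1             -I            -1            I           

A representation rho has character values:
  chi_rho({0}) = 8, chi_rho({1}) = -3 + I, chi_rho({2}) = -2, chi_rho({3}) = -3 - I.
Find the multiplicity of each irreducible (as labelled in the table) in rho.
Multiplicities: chi_0: 0, chi_1: 3, chi_2: 3, chi_3: 2.

Working: Use <chi_rho, chi> = (1/|G|) sum_C |C| * chi_rho(C) * conj(chi(C)) with |G| = 4 for each irreducible chi in the table:
  <chi_rho, chi_0> = (1/4)[1*(8)*conj(1) + 1*(-3 + I)*conj(1) + 1*(-2)*conj(1) + 1*(-3 - I)*conj(1)]
      = (1/4)[(8) + (-3 + I) + (-2) + (-3 - I)] = 0/4 = 0
  <chi_rho, chi_1> = (1/4)[1*(8)*conj(1) + 1*(-3 + I)*conj(I) + 1*(-2)*conj(-1) + 1*(-3 - I)*conj(-I)]
      = (1/4)[(8) + (1 + 3*I) + (2) + (1 - 3*I)] = 12/4 = 3
  <chi_rho, chi_2> = (1/4)[1*(8)*conj(1) + 1*(-3 + I)*conj(-1) + 1*(-2)*conj(1) + 1*(-3 - I)*conj(-1)]
      = (1/4)[(8) + (3 - I) + (-2) + (3 + I)] = 12/4 = 3
  <chi_rho, chi_3> = (1/4)[1*(8)*conj(1) + 1*(-3 + I)*conj(-I) + 1*(-2)*conj(-1) + 1*(-3 - I)*conj(I)]
      = (1/4)[(8) + (-1 - 3*I) + (2) + (-1 + 3*I)] = 8/4 = 2
(Exp terms are combined using exp(i*s)*conj(exp(i*t)) = exp(i*(s-t)), and sums of them are collapsed using the identity that for every m > 1 the m distinct m-th roots of unity sum to 0, e.g. 1 + exp(2*I*pi/3) + exp(-2*I*pi/3) = 0.)
Dimension check: dim(rho) = sum (mult * dim) = 0*1 + 3*1 + 3*1 + 2*1 = 8 = chi_rho(e) = 8.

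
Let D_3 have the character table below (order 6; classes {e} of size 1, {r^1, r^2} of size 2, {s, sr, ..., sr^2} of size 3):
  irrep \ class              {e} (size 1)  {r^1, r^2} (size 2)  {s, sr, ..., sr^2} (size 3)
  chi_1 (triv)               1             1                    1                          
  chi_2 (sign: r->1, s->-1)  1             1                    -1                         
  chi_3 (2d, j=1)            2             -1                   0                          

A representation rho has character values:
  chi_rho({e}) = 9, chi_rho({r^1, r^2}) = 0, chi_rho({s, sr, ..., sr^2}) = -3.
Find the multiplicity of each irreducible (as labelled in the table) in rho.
Multiplicities: chi_1: 0, chi_2: 3, chi_3: 3.

Derivation: Use <chi_rho, chi> = (1/|G|) sum_C |C| * chi_rho(C) * conj(chi(C)) with |G| = 6 for each irreducible chi in the table:
  <chi_rho, chi_1> = (1/6)[1*(9)*conj(1) + 2*(0)*conj(1) + 3*(-3)*conj(1)]
      = (1/6)[(9) + (0) + (-9)] = 0/6 = 0
  <chi_rho, chi_2> = (1/6)[1*(9)*conj(1) + 2*(0)*conj(1) + 3*(-3)*conj(-1)]
      = (1/6)[(9) + (0) + (9)] = 18/6 = 3
  <chi_rho, chi_3> = (1/6)[1*(9)*conj(2) + 2*(0)*conj(-1) + 3*(-3)*conj(0)]
      = (1/6)[(18) + (0) + (0)] = 18/6 = 3
Dimension check: dim(rho) = sum (mult * dim) = 0*1 + 3*1 + 3*2 = 9 = chi_rho(e) = 9.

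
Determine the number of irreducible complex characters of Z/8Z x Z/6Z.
48

Justification: The number of irreducible complex representations of a finite group equals its number of conjugacy classes. Z/8Z x Z/6Z is abelian of order 48, so every element is its own conjugacy class: 48 classes, so Z/8Z x Z/6Z (order 48) has exactly 48 irreducible complex representations.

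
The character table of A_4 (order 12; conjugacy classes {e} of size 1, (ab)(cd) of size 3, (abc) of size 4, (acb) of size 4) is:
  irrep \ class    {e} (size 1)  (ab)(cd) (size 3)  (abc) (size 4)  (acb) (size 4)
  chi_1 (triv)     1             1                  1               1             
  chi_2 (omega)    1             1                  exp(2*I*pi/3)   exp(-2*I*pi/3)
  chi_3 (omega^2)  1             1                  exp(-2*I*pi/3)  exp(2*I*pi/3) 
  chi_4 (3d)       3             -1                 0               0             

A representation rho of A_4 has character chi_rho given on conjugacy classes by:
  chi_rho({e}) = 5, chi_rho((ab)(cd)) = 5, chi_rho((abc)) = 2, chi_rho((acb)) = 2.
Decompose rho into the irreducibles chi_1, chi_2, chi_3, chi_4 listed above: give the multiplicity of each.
Multiplicities: chi_1: 3, chi_2: 1, chi_3: 1, chi_4: 0.

Use <chi_rho, chi> = (1/|G|) sum_C |C| * chi_rho(C) * conj(chi(C)) with |G| = 12 for each irreducible chi in the table:
  <chi_rho, chi_1> = (1/12)[1*(5)*conj(1) + 3*(5)*conj(1) + 4*(2)*conj(1) + 4*(2)*conj(1)]
      = (1/12)[(5) + (15) + (8) + (8)] = 36/12 = 3
  <chi_rho, chi_2> = (1/12)[1*(5)*conj(1) + 3*(5)*conj(1) + 4*(2)*conj(exp(2*I*pi/3)) + 4*(2)*conj(exp(-2*I*pi/3))]
      = (1/12)[(5) + (15) + (4 + 12*exp(-2*I*pi/3) + 4*exp(2*I*pi/3)) + (4 + 4*exp(-2*I*pi/3) + 12*exp(2*I*pi/3))] = 12/12 = 1
  <chi_rho, chi_3> = (1/12)[1*(5)*conj(1) + 3*(5)*conj(1) + 4*(2)*conj(exp(-2*I*pi/3)) + 4*(2)*conj(exp(2*I*pi/3))]
      = (1/12)[(5) + (15) + (4 + 4*exp(-2*I*pi/3) + 12*exp(2*I*pi/3)) + (4 + 12*exp(-2*I*pi/3) + 4*exp(2*I*pi/3))] = 12/12 = 1
  <chi_rho, chi_4> = (1/12)[1*(5)*conj(3) + 3*(5)*conj(-1) + 4*(2)*conj(0) + 4*(2)*conj(0)]
      = (1/12)[(15) + (-15) + (0) + (0)] = 0/12 = 0
(Exp terms are combined using exp(i*s)*conj(exp(i*t)) = exp(i*(s-t)), and sums of them are collapsed using the identity that for every m > 1 the m distinct m-th roots of unity sum to 0, e.g. 1 + exp(2*I*pi/3) + exp(-2*I*pi/3) = 0.)
Dimension check: dim(rho) = sum (mult * dim) = 3*1 + 1*1 + 1*1 + 0*3 = 5 = chi_rho(e) = 5.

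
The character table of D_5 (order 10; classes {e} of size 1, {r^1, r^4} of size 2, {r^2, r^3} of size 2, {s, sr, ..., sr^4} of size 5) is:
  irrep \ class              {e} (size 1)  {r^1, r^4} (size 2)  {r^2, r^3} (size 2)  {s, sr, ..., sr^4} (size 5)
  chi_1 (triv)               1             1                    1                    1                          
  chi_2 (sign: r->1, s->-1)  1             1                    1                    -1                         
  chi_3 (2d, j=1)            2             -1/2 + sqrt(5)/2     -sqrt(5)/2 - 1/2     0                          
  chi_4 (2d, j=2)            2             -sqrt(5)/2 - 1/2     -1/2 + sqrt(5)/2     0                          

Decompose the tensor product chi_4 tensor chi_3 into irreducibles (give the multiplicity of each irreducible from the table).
chi_4 tensor chi_3 = chi_3 + chi_4 (all other irreducibles have multiplicity 0).

Argument: The character of a tensor product is the pointwise product (chi_4 * chi_3)(C) = chi_4(C) * chi_3(C):
  {e}: (2)*(2), {r^1, r^4}: (-sqrt(5)/2 - 1/2)*(-1/2 + sqrt(5)/2), {r^2, r^3}: (-1/2 + sqrt(5)/2)*(-sqrt(5)/2 - 1/2), {s, sr, ..., sr^4}: (0)*(0)
so (chi_4 * chi_3) takes values
  {e} -> 4, {r^1, r^4} -> -1, {r^2, r^3} -> -1, {s, sr, ..., sr^4} -> 0.
Now take the inner product of this character with each irreducible chi from the table, <chi_4*chi_3, chi> = (1/10) sum_C |C| (chi_4*chi_3)(C) conj(chi(C)):
  <chi_4*chi_3, chi_1> = (1/10)[1*(4)*conj(1) + 2*(-1)*conj(1) + 2*(-1)*conj(1) + 5*(0)*conj(1)]
      = (1/10)[(4) + (-2) + (-2) + (0)] = 0/10 = 0
  <chi_4*chi_3, chi_2> = (1/10)[1*(4)*conj(1) + 2*(-1)*conj(1) + 2*(-1)*conj(1) + 5*(0)*conj(-1)]
      = (1/10)[(4) + (-2) + (-2) + (0)] = 0/10 = 0
  <chi_4*chi_3, chi_3> = (1/10)[1*(4)*conj(2) + 2*(-1)*conj(-1/2 + sqrt(5)/2) + 2*(-1)*conj(-sqrt(5)/2 - 1/2) + 5*(0)*conj(0)]
      = (1/10)[(8) + (1 - sqrt(5)) + (1 + sqrt(5)) + (0)] = 10/10 = 1
  <chi_4*chi_3, chi_4> = (1/10)[1*(4)*conj(2) + 2*(-1)*conj(-sqrt(5)/2 - 1/2) + 2*(-1)*conj(-1/2 + sqrt(5)/2) + 5*(0)*conj(0)]
      = (1/10)[(8) + (1 + sqrt(5)) + (1 - sqrt(5)) + (0)] = 10/10 = 1
Hence the multiplicities are chi_3: 1, chi_4: 1. Dimension check: dim(chi_4)*dim(chi_3) = 2*2 = 4 and sum (mult * dim) = 1*2 + 1*2 = 4.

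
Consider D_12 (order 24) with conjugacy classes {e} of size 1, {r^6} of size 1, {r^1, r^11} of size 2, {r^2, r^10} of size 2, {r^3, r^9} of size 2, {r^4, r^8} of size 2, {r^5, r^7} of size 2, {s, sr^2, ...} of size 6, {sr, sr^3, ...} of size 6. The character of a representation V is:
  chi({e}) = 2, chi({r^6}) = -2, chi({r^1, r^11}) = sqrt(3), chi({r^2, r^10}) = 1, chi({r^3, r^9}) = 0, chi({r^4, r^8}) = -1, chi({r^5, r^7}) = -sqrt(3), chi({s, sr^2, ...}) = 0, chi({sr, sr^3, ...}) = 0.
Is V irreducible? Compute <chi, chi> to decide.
Irreducible: <chi, chi> = 1.

Why: <chi, chi> = (1/|G|) sum_C |C| * |chi(C)|^2 = (1/24)[1*|2|^2 + 1*|-2|^2 + 2*|sqrt(3)|^2 + 2*|1|^2 + 2*|0|^2 + 2*|-1|^2 + 2*|-sqrt(3)|^2 + 6*|0|^2 + 6*|0|^2]
  = (1/24)[(4) + (4) + (6) + (2) + (0) + (2) + (6) + (0) + (0)] = 24/24 = 1.
A character is irreducible iff <chi, chi> = 1, so this representation is irreducible.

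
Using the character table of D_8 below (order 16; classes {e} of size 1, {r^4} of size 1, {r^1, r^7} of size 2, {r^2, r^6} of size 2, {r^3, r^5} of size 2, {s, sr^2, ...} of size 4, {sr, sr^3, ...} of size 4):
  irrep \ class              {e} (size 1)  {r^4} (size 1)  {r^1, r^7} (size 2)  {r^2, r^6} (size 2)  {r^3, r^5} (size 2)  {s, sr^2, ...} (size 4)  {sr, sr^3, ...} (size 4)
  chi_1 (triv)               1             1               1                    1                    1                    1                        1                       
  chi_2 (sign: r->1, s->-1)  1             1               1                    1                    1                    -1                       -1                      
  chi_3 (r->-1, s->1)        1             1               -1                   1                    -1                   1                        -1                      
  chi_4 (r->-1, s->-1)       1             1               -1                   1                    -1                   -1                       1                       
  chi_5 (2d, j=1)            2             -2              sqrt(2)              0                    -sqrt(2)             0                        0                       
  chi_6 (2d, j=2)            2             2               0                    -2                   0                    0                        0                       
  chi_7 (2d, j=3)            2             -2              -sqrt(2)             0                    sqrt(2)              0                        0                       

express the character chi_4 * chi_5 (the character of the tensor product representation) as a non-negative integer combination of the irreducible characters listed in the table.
chi_4 tensor chi_5 = chi_7 (all other irreducibles have multiplicity 0).

Argument: The character of a tensor product is the pointwise product (chi_4 * chi_5)(C) = chi_4(C) * chi_5(C):
  {e}: (1)*(2), {r^4}: (1)*(-2), {r^1, r^7}: (-1)*(sqrt(2)), {r^2, r^6}: (1)*(0), {r^3, r^5}: (-1)*(-sqrt(2)), {s, sr^2, ...}: (-1)*(0), {sr, sr^3, ...}: (1)*(0)
so (chi_4 * chi_5) takes values
  {e} -> 2, {r^4} -> -2, {r^1, r^7} -> -sqrt(2), {r^2, r^6} -> 0, {r^3, r^5} -> sqrt(2), {s, sr^2, ...} -> 0, {sr, sr^3, ...} -> 0.
Now take the inner product of this character with each irreducible chi from the table, <chi_4*chi_5, chi> = (1/16) sum_C |C| (chi_4*chi_5)(C) conj(chi(C)):
  <chi_4*chi_5, chi_1> = (1/16)[1*(2)*conj(1) + 1*(-2)*conj(1) + 2*(-sqrt(2))*conj(1) + 2*(0)*conj(1) + 2*(sqrt(2))*conj(1) + 4*(0)*conj(1) + 4*(0)*conj(1)]
      = (1/16)[(2) + (-2) + (-2*sqrt(2)) + (0) + (2*sqrt(2)) + (0) + (0)] = 0/16 = 0
  <chi_4*chi_5, chi_2> = (1/16)[1*(2)*conj(1) + 1*(-2)*conj(1) + 2*(-sqrt(2))*conj(1) + 2*(0)*conj(1) + 2*(sqrt(2))*conj(1) + 4*(0)*conj(-1) + 4*(0)*conj(-1)]
      = (1/16)[(2) + (-2) + (-2*sqrt(2)) + (0) + (2*sqrt(2)) + (0) + (0)] = 0/16 = 0
  <chi_4*chi_5, chi_3> = (1/16)[1*(2)*conj(1) + 1*(-2)*conj(1) + 2*(-sqrt(2))*conj(-1) + 2*(0)*conj(1) + 2*(sqrt(2))*conj(-1) + 4*(0)*conj(1) + 4*(0)*conj(-1)]
      = (1/16)[(2) + (-2) + (2*sqrt(2)) + (0) + (-2*sqrt(2)) + (0) + (0)] = 0/16 = 0
  <chi_4*chi_5, chi_4> = (1/16)[1*(2)*conj(1) + 1*(-2)*conj(1) + 2*(-sqrt(2))*conj(-1) + 2*(0)*conj(1) + 2*(sqrt(2))*conj(-1) + 4*(0)*conj(-1) + 4*(0)*conj(1)]
      = (1/16)[(2) + (-2) + (2*sqrt(2)) + (0) + (-2*sqrt(2)) + (0) + (0)] = 0/16 = 0
  <chi_4*chi_5, chi_5> = (1/16)[1*(2)*conj(2) + 1*(-2)*conj(-2) + 2*(-sqrt(2))*conj(sqrt(2)) + 2*(0)*conj(0) + 2*(sqrt(2))*conj(-sqrt(2)) + 4*(0)*conj(0) + 4*(0)*conj(0)]
      = (1/16)[(4) + (4) + (-4) + (0) + (-4) + (0) + (0)] = 0/16 = 0
  <chi_4*chi_5, chi_6> = (1/16)[1*(2)*conj(2) + 1*(-2)*conj(2) + 2*(-sqrt(2))*conj(0) + 2*(0)*conj(-2) + 2*(sqrt(2))*conj(0) + 4*(0)*conj(0) + 4*(0)*conj(0)]
      = (1/16)[(4) + (-4) + (0) + (0) + (0) + (0) + (0)] = 0/16 = 0
  <chi_4*chi_5, chi_7> = (1/16)[1*(2)*conj(2) + 1*(-2)*conj(-2) + 2*(-sqrt(2))*conj(-sqrt(2)) + 2*(0)*conj(0) + 2*(sqrt(2))*conj(sqrt(2)) + 4*(0)*conj(0) + 4*(0)*conj(0)]
      = (1/16)[(4) + (4) + (4) + (0) + (4) + (0) + (0)] = 16/16 = 1
Hence the multiplicities are chi_7: 1. Dimension check: dim(chi_4)*dim(chi_5) = 1*2 = 2 and sum (mult * dim) = 1*2 = 2.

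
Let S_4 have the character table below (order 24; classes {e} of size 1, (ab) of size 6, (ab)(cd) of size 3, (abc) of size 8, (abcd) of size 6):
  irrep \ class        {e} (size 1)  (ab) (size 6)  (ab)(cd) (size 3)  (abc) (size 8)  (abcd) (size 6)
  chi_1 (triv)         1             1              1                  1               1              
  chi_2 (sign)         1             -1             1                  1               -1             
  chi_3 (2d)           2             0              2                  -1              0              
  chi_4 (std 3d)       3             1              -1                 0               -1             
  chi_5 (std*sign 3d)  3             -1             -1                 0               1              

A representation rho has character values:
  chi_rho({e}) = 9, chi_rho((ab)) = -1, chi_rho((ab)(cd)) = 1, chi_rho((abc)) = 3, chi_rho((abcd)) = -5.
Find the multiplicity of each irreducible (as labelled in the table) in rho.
Multiplicities: chi_1: 0, chi_2: 3, chi_3: 0, chi_4: 2, chi_5: 0.

Derivation: Use <chi_rho, chi> = (1/|G|) sum_C |C| * chi_rho(C) * conj(chi(C)) with |G| = 24 for each irreducible chi in the table:
  <chi_rho, chi_1> = (1/24)[1*(9)*conj(1) + 6*(-1)*conj(1) + 3*(1)*conj(1) + 8*(3)*conj(1) + 6*(-5)*conj(1)]
      = (1/24)[(9) + (-6) + (3) + (24) + (-30)] = 0/24 = 0
  <chi_rho, chi_2> = (1/24)[1*(9)*conj(1) + 6*(-1)*conj(-1) + 3*(1)*conj(1) + 8*(3)*conj(1) + 6*(-5)*conj(-1)]
      = (1/24)[(9) + (6) + (3) + (24) + (30)] = 72/24 = 3
  <chi_rho, chi_3> = (1/24)[1*(9)*conj(2) + 6*(-1)*conj(0) + 3*(1)*conj(2) + 8*(3)*conj(-1) + 6*(-5)*conj(0)]
      = (1/24)[(18) + (0) + (6) + (-24) + (0)] = 0/24 = 0
  <chi_rho, chi_4> = (1/24)[1*(9)*conj(3) + 6*(-1)*conj(1) + 3*(1)*conj(-1) + 8*(3)*conj(0) + 6*(-5)*conj(-1)]
      = (1/24)[(27) + (-6) + (-3) + (0) + (30)] = 48/24 = 2
  <chi_rho, chi_5> = (1/24)[1*(9)*conj(3) + 6*(-1)*conj(-1) + 3*(1)*conj(-1) + 8*(3)*conj(0) + 6*(-5)*conj(1)]
      = (1/24)[(27) + (6) + (-3) + (0) + (-30)] = 0/24 = 0
Dimension check: dim(rho) = sum (mult * dim) = 0*1 + 3*1 + 0*2 + 2*3 + 0*3 = 9 = chi_rho(e) = 9.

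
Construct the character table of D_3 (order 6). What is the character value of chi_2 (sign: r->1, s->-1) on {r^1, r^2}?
Conjugacy classes: {e} of size 1, {r^1, r^2} of size 2, {s, sr, ..., sr^2} of size 3.
Character table:
  irrep \ class              {e} (size 1)  {r^1, r^2} (size 2)  {s, sr, ..., sr^2} (size 3)
  chi_1 (triv)               1             1                    1                          
  chi_2 (sign: r->1, s->-1)  1             1                    -1                         
  chi_3 (2d, j=1)            2             -1                   0                          

Spot check: chi_2 (sign: r->1, s->-1) on {r^1, r^2} = 1.

Derivation: D_3 has order 2*3 = 6 with 3 conjugacy classes, hence 3 irreducibles. Sum of squared dims 1 + 1 + 4 = 6 = |G|. Linear characters come from the abelianisation; the 2-dimensional irreps have character r^k -> 2*cos(2*pi*j*k/3), reflections -> 0.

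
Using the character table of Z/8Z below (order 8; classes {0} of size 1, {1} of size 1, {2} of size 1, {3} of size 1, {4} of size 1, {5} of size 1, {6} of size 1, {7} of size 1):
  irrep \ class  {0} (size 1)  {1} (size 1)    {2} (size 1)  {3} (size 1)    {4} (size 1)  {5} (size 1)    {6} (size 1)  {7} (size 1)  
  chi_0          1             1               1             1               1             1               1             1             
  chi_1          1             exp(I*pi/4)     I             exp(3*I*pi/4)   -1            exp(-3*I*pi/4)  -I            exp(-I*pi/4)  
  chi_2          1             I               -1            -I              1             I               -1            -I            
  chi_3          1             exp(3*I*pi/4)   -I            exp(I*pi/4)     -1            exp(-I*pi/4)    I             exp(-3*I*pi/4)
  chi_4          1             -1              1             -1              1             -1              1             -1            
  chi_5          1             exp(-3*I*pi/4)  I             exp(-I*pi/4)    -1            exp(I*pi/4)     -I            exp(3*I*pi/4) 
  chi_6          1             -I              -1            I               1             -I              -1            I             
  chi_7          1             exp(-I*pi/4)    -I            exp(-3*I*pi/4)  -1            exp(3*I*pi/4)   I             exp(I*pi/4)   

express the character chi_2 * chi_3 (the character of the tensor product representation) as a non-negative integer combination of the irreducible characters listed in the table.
chi_2 tensor chi_3 = chi_5 (all other irreducibles have multiplicity 0).

Solution. The character of a tensor product is the pointwise product (chi_2 * chi_3)(C) = chi_2(C) * chi_3(C):
  {0}: (1)*(1), {1}: (I)*(exp(3*I*pi/4)), {2}: (-1)*(-I), {3}: (-I)*(exp(I*pi/4)), {4}: (1)*(-1), {5}: (I)*(exp(-I*pi/4)), {6}: (-1)*(I), {7}: (-I)*(exp(-3*I*pi/4))
so (chi_2 * chi_3) takes values
  {0} -> 1, {1} -> exp(-3*I*pi/4), {2} -> I, {3} -> -exp(3*I*pi/4), {4} -> -1, {5} -> exp(I*pi/4), {6} -> -I, {7} -> -exp(-I*pi/4).
Now take the inner product of this character with each irreducible chi from the table, <chi_2*chi_3, chi> = (1/8) sum_C |C| (chi_2*chi_3)(C) conj(chi(C)):
  <chi_2*chi_3, chi_0> = (1/8)[1*(1)*conj(1) + 1*(exp(-3*I*pi/4))*conj(1) + 1*(I)*conj(1) + 1*(-exp(3*I*pi/4))*conj(1) + 1*(-1)*conj(1) + 1*(exp(I*pi/4))*conj(1) + 1*(-I)*conj(1) + 1*(-exp(-I*pi/4))*conj(1)]
      = (1/8)[(1) + (exp(-3*I*pi/4)) + (I) + (-exp(3*I*pi/4)) + (-1) + (exp(I*pi/4)) + (-I) + (-exp(-I*pi/4))] = 0/8 = 0
  <chi_2*chi_3, chi_1> = (1/8)[1*(1)*conj(1) + 1*(exp(-3*I*pi/4))*conj(exp(I*pi/4)) + 1*(I)*conj(I) + 1*(-exp(3*I*pi/4))*conj(exp(3*I*pi/4)) + 1*(-1)*conj(-1) + 1*(exp(I*pi/4))*conj(exp(-3*I*pi/4)) + 1*(-I)*conj(-I) + 1*(-exp(-I*pi/4))*conj(exp(-I*pi/4))]
      = (1/8)[(1) + (-1) + (1) + (-1) + (1) + (-1) + (1) + (-1)] = 0/8 = 0
  <chi_2*chi_3, chi_2> = (1/8)[1*(1)*conj(1) + 1*(exp(-3*I*pi/4))*conj(I) + 1*(I)*conj(-1) + 1*(-exp(3*I*pi/4))*conj(-I) + 1*(-1)*conj(1) + 1*(exp(I*pi/4))*conj(I) + 1*(-I)*conj(-1) + 1*(-exp(-I*pi/4))*conj(-I)]
      = (1/8)[(1) + (-exp(-I*pi/4)) + (-I) + (-exp(-3*I*pi/4)) + (-1) + (-exp(3*I*pi/4)) + (I) + (-exp(I*pi/4))] = 0/8 = 0
  <chi_2*chi_3, chi_3> = (1/8)[1*(1)*conj(1) + 1*(exp(-3*I*pi/4))*conj(exp(3*I*pi/4)) + 1*(I)*conj(-I) + 1*(-exp(3*I*pi/4))*conj(exp(I*pi/4)) + 1*(-1)*conj(-1) + 1*(exp(I*pi/4))*conj(exp(-I*pi/4)) + 1*(-I)*conj(I) + 1*(-exp(-I*pi/4))*conj(exp(-3*I*pi/4))]
      = (1/8)[(1) + (I) + (-1) + (-I) + (1) + (I) + (-1) + (-I)] = 0/8 = 0
  <chi_2*chi_3, chi_4> = (1/8)[1*(1)*conj(1) + 1*(exp(-3*I*pi/4))*conj(-1) + 1*(I)*conj(1) + 1*(-exp(3*I*pi/4))*conj(-1) + 1*(-1)*conj(1) + 1*(exp(I*pi/4))*conj(-1) + 1*(-I)*conj(1) + 1*(-exp(-I*pi/4))*conj(-1)]
      = (1/8)[(1) + (-exp(-3*I*pi/4)) + (I) + (exp(3*I*pi/4)) + (-1) + (-exp(I*pi/4)) + (-I) + (exp(-I*pi/4))] = 0/8 = 0
  <chi_2*chi_3, chi_5> = (1/8)[1*(1)*conj(1) + 1*(exp(-3*I*pi/4))*conj(exp(-3*I*pi/4)) + 1*(I)*conj(I) + 1*(-exp(3*I*pi/4))*conj(exp(-I*pi/4)) + 1*(-1)*conj(-1) + 1*(exp(I*pi/4))*conj(exp(I*pi/4)) + 1*(-I)*conj(-I) + 1*(-exp(-I*pi/4))*conj(exp(3*I*pi/4))]
      = (1/8)[(1) + (1) + (1) + (1) + (1) + (1) + (1) + (1)] = 8/8 = 1
  <chi_2*chi_3, chi_6> = (1/8)[1*(1)*conj(1) + 1*(exp(-3*I*pi/4))*conj(-I) + 1*(I)*conj(-1) + 1*(-exp(3*I*pi/4))*conj(I) + 1*(-1)*conj(1) + 1*(exp(I*pi/4))*conj(-I) + 1*(-I)*conj(-1) + 1*(-exp(-I*pi/4))*conj(I)]
      = (1/8)[(1) + (exp(-I*pi/4)) + (-I) + (exp(-3*I*pi/4)) + (-1) + (exp(3*I*pi/4)) + (I) + (exp(I*pi/4))] = 0/8 = 0
  <chi_2*chi_3, chi_7> = (1/8)[1*(1)*conj(1) + 1*(exp(-3*I*pi/4))*conj(exp(-I*pi/4)) + 1*(I)*conj(-I) + 1*(-exp(3*I*pi/4))*conj(exp(-3*I*pi/4)) + 1*(-1)*conj(-1) + 1*(exp(I*pi/4))*conj(exp(3*I*pi/4)) + 1*(-I)*conj(I) + 1*(-exp(-I*pi/4))*conj(exp(I*pi/4))]
      = (1/8)[(1) + (-I) + (-1) + (I) + (1) + (-I) + (-1) + (I)] = 0/8 = 0
(Exp terms are combined using exp(i*s)*conj(exp(i*t)) = exp(i*(s-t)), and sums of them are collapsed using the identity that for every m > 1 the m distinct m-th roots of unity sum to 0, e.g. 1 + exp(2*I*pi/3) + exp(-2*I*pi/3) = 0.)
Hence the multiplicities are chi_5: 1. Dimension check: dim(chi_2)*dim(chi_3) = 1*1 = 1 and sum (mult * dim) = 1*1 = 1.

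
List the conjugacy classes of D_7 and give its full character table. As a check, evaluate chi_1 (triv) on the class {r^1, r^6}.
Conjugacy classes: {e} of size 1, {r^1, r^6} of size 2, {r^2, r^5} of size 2, {r^3, r^4} of size 2, {s, sr, ..., sr^6} of size 7.
Character table:
  irrep \ class              {e} (size 1)  {r^1, r^6} (size 2)  {r^2, r^5} (size 2)  {r^3, r^4} (size 2)  {s, sr, ..., sr^6} (size 7)
  chi_1 (triv)               1             1                    1                    1                    1                          
  chi_2 (sign: r->1, s->-1)  1             1                    1                    1                    -1                         
  chi_3 (2d, j=1)            2             2*cos(2*pi/7)        -2*cos(3*pi/7)       -2*cos(pi/7)         0                          
  chi_4 (2d, j=2)            2             -2*cos(3*pi/7)       -2*cos(pi/7)         2*cos(2*pi/7)        0                          
  chi_5 (2d, j=3)            2             -2*cos(pi/7)         2*cos(2*pi/7)        -2*cos(3*pi/7)       0                          

Spot check: chi_1 (triv) on {r^1, r^6} = 1.

D_7 has order 2*7 = 14 with 5 conjugacy classes, hence 5 irreducibles. Sum of squared dims 1 + 1 + 4 + 4 + 4 = 14 = |G|. Linear characters come from the abelianisation; the 2-dimensional irreps have character r^k -> 2*cos(2*pi*j*k/7), reflections -> 0.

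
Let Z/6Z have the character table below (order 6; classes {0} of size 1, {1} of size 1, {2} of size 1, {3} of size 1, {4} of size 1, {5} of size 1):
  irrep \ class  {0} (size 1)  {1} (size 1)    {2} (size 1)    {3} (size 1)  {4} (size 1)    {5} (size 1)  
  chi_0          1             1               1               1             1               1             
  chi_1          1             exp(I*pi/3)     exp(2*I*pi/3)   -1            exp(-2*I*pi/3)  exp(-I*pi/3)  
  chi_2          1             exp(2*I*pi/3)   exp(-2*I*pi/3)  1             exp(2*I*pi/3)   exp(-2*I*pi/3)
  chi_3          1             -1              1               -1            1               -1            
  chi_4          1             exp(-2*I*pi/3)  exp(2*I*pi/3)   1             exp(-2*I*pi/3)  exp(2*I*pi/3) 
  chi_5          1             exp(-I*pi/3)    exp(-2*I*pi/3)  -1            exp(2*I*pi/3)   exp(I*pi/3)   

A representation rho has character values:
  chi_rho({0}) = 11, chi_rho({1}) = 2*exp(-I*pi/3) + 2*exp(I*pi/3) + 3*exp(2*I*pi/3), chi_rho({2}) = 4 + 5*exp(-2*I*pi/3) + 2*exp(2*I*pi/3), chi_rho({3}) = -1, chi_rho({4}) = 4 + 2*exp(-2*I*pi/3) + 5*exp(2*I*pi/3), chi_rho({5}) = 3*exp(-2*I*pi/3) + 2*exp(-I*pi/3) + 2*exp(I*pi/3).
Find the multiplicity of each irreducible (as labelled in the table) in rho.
Multiplicities: chi_0: 2, chi_1: 2, chi_2: 3, chi_3: 2, chi_4: 0, chi_5: 2.

Use <chi_rho, chi> = (1/|G|) sum_C |C| * chi_rho(C) * conj(chi(C)) with |G| = 6 for each irreducible chi in the table:
  <chi_rho, chi_0> = (1/6)[1*(11)*conj(1) + 1*(2*exp(-I*pi/3) + 2*exp(I*pi/3) + 3*exp(2*I*pi/3))*conj(1) + 1*(4 + 5*exp(-2*I*pi/3) + 2*exp(2*I*pi/3))*conj(1) + 1*(-1)*conj(1) + 1*(4 + 2*exp(-2*I*pi/3) + 5*exp(2*I*pi/3))*conj(1) + 1*(3*exp(-2*I*pi/3) + 2*exp(-I*pi/3) + 2*exp(I*pi/3))*conj(1)]
      = (1/6)[(11) + (2*exp(-I*pi/3) + 2*exp(I*pi/3) + 3*exp(2*I*pi/3)) + (4 + 5*exp(-2*I*pi/3) + 2*exp(2*I*pi/3)) + (-1) + (4 + 2*exp(-2*I*pi/3) + 5*exp(2*I*pi/3)) + (3*exp(-2*I*pi/3) + 2*exp(-I*pi/3) + 2*exp(I*pi/3))] = 12/6 = 2
  <chi_rho, chi_1> = (1/6)[1*(11)*conj(1) + 1*(2*exp(-I*pi/3) + 2*exp(I*pi/3) + 3*exp(2*I*pi/3))*conj(exp(I*pi/3)) + 1*(4 + 5*exp(-2*I*pi/3) + 2*exp(2*I*pi/3))*conj(exp(2*I*pi/3)) + 1*(-1)*conj(-1) + 1*(4 + 2*exp(-2*I*pi/3) + 5*exp(2*I*pi/3))*conj(exp(-2*I*pi/3)) + 1*(3*exp(-2*I*pi/3) + 2*exp(-I*pi/3) + 2*exp(I*pi/3))*conj(exp(-I*pi/3))]
      = (1/6)[(11) + (2 + 2*exp(-2*I*pi/3) + 3*exp(I*pi/3)) + (2 + 4*exp(-2*I*pi/3) + 5*exp(2*I*pi/3)) + (1) + (2 + 5*exp(-2*I*pi/3) + 4*exp(2*I*pi/3)) + (2 + 3*exp(-I*pi/3) + 2*exp(2*I*pi/3))] = 12/6 = 2
  <chi_rho, chi_2> = (1/6)[1*(11)*conj(1) + 1*(2*exp(-I*pi/3) + 2*exp(I*pi/3) + 3*exp(2*I*pi/3))*conj(exp(2*I*pi/3)) + 1*(4 + 5*exp(-2*I*pi/3) + 2*exp(2*I*pi/3))*conj(exp(-2*I*pi/3)) + 1*(-1)*conj(1) + 1*(4 + 2*exp(-2*I*pi/3) + 5*exp(2*I*pi/3))*conj(exp(2*I*pi/3)) + 1*(3*exp(-2*I*pi/3) + 2*exp(-I*pi/3) + 2*exp(I*pi/3))*conj(exp(-2*I*pi/3))]
      = (1/6)[(11) + (1 + 2*exp(-I*pi/3)) + (5 + 2*exp(-2*I*pi/3) + 4*exp(2*I*pi/3)) + (-1) + (5 + 4*exp(-2*I*pi/3) + 2*exp(2*I*pi/3)) + (1 + 2*exp(I*pi/3))] = 18/6 = 3
  <chi_rho, chi_3> = (1/6)[1*(11)*conj(1) + 1*(2*exp(-I*pi/3) + 2*exp(I*pi/3) + 3*exp(2*I*pi/3))*conj(-1) + 1*(4 + 5*exp(-2*I*pi/3) + 2*exp(2*I*pi/3))*conj(1) + 1*(-1)*conj(-1) + 1*(4 + 2*exp(-2*I*pi/3) + 5*exp(2*I*pi/3))*conj(1) + 1*(3*exp(-2*I*pi/3) + 2*exp(-I*pi/3) + 2*exp(I*pi/3))*conj(-1)]
      = (1/6)[(11) + (-3*exp(2*I*pi/3) - 2*exp(I*pi/3) - 2*exp(-I*pi/3)) + (4 + 5*exp(-2*I*pi/3) + 2*exp(2*I*pi/3)) + (1) + (4 + 2*exp(-2*I*pi/3) + 5*exp(2*I*pi/3)) + (-2*exp(I*pi/3) - 2*exp(-I*pi/3) - 3*exp(-2*I*pi/3))] = 12/6 = 2
  <chi_rho, chi_4> = (1/6)[1*(11)*conj(1) + 1*(2*exp(-I*pi/3) + 2*exp(I*pi/3) + 3*exp(2*I*pi/3))*conj(exp(-2*I*pi/3)) + 1*(4 + 5*exp(-2*I*pi/3) + 2*exp(2*I*pi/3))*conj(exp(2*I*pi/3)) + 1*(-1)*conj(1) + 1*(4 + 2*exp(-2*I*pi/3) + 5*exp(2*I*pi/3))*conj(exp(-2*I*pi/3)) + 1*(3*exp(-2*I*pi/3) + 2*exp(-I*pi/3) + 2*exp(I*pi/3))*conj(exp(2*I*pi/3))]
      = (1/6)[(11) + (-2 + 3*exp(-2*I*pi/3) + 2*exp(I*pi/3)) + (2 + 4*exp(-2*I*pi/3) + 5*exp(2*I*pi/3)) + (-1) + (2 + 5*exp(-2*I*pi/3) + 4*exp(2*I*pi/3)) + (-2 + 2*exp(-I*pi/3) + 3*exp(2*I*pi/3))] = 0/6 = 0
  <chi_rho, chi_5> = (1/6)[1*(11)*conj(1) + 1*(2*exp(-I*pi/3) + 2*exp(I*pi/3) + 3*exp(2*I*pi/3))*conj(exp(-I*pi/3)) + 1*(4 + 5*exp(-2*I*pi/3) + 2*exp(2*I*pi/3))*conj(exp(-2*I*pi/3)) + 1*(-1)*conj(-1) + 1*(4 + 2*exp(-2*I*pi/3) + 5*exp(2*I*pi/3))*conj(exp(2*I*pi/3)) + 1*(3*exp(-2*I*pi/3) + 2*exp(-I*pi/3) + 2*exp(I*pi/3))*conj(exp(I*pi/3))]
      = (1/6)[(11) + (-1 + 2*exp(2*I*pi/3)) + (5 + 2*exp(-2*I*pi/3) + 4*exp(2*I*pi/3)) + (1) + (5 + 4*exp(-2*I*pi/3) + 2*exp(2*I*pi/3)) + (-1 + 2*exp(-2*I*pi/3))] = 12/6 = 2
(Exp terms are combined using exp(i*s)*conj(exp(i*t)) = exp(i*(s-t)), and sums of them are collapsed using the identity that for every m > 1 the m distinct m-th roots of unity sum to 0, e.g. 1 + exp(2*I*pi/3) + exp(-2*I*pi/3) = 0.)
Dimension check: dim(rho) = sum (mult * dim) = 2*1 + 2*1 + 3*1 + 2*1 + 0*1 + 2*1 = 11 = chi_rho(e) = 11.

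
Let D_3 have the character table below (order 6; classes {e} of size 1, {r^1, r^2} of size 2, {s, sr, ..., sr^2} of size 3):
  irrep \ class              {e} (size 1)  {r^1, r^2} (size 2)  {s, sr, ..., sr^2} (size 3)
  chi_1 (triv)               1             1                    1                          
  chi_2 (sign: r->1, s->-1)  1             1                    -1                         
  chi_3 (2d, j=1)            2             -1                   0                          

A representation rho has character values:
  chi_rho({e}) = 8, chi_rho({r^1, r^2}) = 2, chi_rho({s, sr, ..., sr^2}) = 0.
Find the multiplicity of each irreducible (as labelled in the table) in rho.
Multiplicities: chi_1: 2, chi_2: 2, chi_3: 2.

Explanation: Use <chi_rho, chi> = (1/|G|) sum_C |C| * chi_rho(C) * conj(chi(C)) with |G| = 6 for each irreducible chi in the table:
  <chi_rho, chi_1> = (1/6)[1*(8)*conj(1) + 2*(2)*conj(1) + 3*(0)*conj(1)]
      = (1/6)[(8) + (4) + (0)] = 12/6 = 2
  <chi_rho, chi_2> = (1/6)[1*(8)*conj(1) + 2*(2)*conj(1) + 3*(0)*conj(-1)]
      = (1/6)[(8) + (4) + (0)] = 12/6 = 2
  <chi_rho, chi_3> = (1/6)[1*(8)*conj(2) + 2*(2)*conj(-1) + 3*(0)*conj(0)]
      = (1/6)[(16) + (-4) + (0)] = 12/6 = 2
Dimension check: dim(rho) = sum (mult * dim) = 2*1 + 2*1 + 2*2 = 8 = chi_rho(e) = 8.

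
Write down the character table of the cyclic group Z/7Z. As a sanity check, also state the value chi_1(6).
Character table of Z/7Z (irreps indexed chi_0,...,chi_6 with chi_k(m) = zeta_7^(k*m), zeta_7 = exp(2*pi*i/7)):
  irrep \ class  {0} (size 1)  {1} (size 1)    {2} (size 1)    {3} (size 1)    {4} (size 1)    {5} (size 1)    {6} (size 1)  
  chi_0          1             1               1               1               1               1               1             
  chi_1          1             exp(2*I*pi/7)   exp(4*I*pi/7)   exp(6*I*pi/7)   exp(-6*I*pi/7)  exp(-4*I*pi/7)  exp(-2*I*pi/7)
  chi_2          1             exp(4*I*pi/7)   exp(-6*I*pi/7)  exp(-2*I*pi/7)  exp(2*I*pi/7)   exp(6*I*pi/7)   exp(-4*I*pi/7)
  chi_3          1             exp(6*I*pi/7)   exp(-2*I*pi/7)  exp(4*I*pi/7)   exp(-4*I*pi/7)  exp(2*I*pi/7)   exp(-6*I*pi/7)
  chi_4          1             exp(-6*I*pi/7)  exp(2*I*pi/7)   exp(-4*I*pi/7)  exp(4*I*pi/7)   exp(-2*I*pi/7)  exp(6*I*pi/7) 
  chi_5          1             exp(-4*I*pi/7)  exp(6*I*pi/7)   exp(2*I*pi/7)   exp(-2*I*pi/7)  exp(-6*I*pi/7)  exp(4*I*pi/7) 
  chi_6          1             exp(-2*I*pi/7)  exp(-4*I*pi/7)  exp(-6*I*pi/7)  exp(6*I*pi/7)   exp(4*I*pi/7)   exp(2*I*pi/7) 

Spot check: chi_1(6) = zeta_7^(1*6) = zeta_7^6 = exp(-2*I*pi/7).

Why: Z/7Z is abelian, so all 7 irreducible complex representations are 1-dimensional. They are given by chi_k(m) = zeta_7^(k*m) for k = 0,...,6. Row orthogonality: sum_m chi_k(m) conj(chi_l(m)) = 7 * [k = l].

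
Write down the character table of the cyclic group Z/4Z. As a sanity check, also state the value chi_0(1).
Character table of Z/4Z (irreps indexed chi_0,...,chi_3 with chi_k(m) = zeta_4^(k*m), zeta_4 = exp(2*pi*i/4)):
  irrep \ class  {0} (size 1)  {1} (size 1)  {2} (size 1)  {3} (size 1)
  chi_0          1             1             1             1           
  chi_1          1             I             -1            -I          
  chi_2          1             -1            1             -1          
  chi_3          1             -I            -1            I           

Spot check: chi_0(1) = zeta_4^(0*1) = zeta_4^0 = 1.

Reasoning: Z/4Z is abelian, so all 4 irreducible complex representations are 1-dimensional. They are given by chi_k(m) = zeta_4^(k*m) for k = 0,...,3. Row orthogonality: sum_m chi_k(m) conj(chi_l(m)) = 4 * [k = l].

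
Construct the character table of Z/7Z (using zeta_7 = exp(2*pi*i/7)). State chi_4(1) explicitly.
Character table of Z/7Z (irreps indexed chi_0,...,chi_6 with chi_k(m) = zeta_7^(k*m), zeta_7 = exp(2*pi*i/7)):
  irrep \ class  {0} (size 1)  {1} (size 1)    {2} (size 1)    {3} (size 1)    {4} (size 1)    {5} (size 1)    {6} (size 1)  
  chi_0          1             1               1               1               1               1               1             
  chi_1          1             exp(2*I*pi/7)   exp(4*I*pi/7)   exp(6*I*pi/7)   exp(-6*I*pi/7)  exp(-4*I*pi/7)  exp(-2*I*pi/7)
  chi_2          1             exp(4*I*pi/7)   exp(-6*I*pi/7)  exp(-2*I*pi/7)  exp(2*I*pi/7)   exp(6*I*pi/7)   exp(-4*I*pi/7)
  chi_3          1             exp(6*I*pi/7)   exp(-2*I*pi/7)  exp(4*I*pi/7)   exp(-4*I*pi/7)  exp(2*I*pi/7)   exp(-6*I*pi/7)
  chi_4          1             exp(-6*I*pi/7)  exp(2*I*pi/7)   exp(-4*I*pi/7)  exp(4*I*pi/7)   exp(-2*I*pi/7)  exp(6*I*pi/7) 
  chi_5          1             exp(-4*I*pi/7)  exp(6*I*pi/7)   exp(2*I*pi/7)   exp(-2*I*pi/7)  exp(-6*I*pi/7)  exp(4*I*pi/7) 
  chi_6          1             exp(-2*I*pi/7)  exp(-4*I*pi/7)  exp(-6*I*pi/7)  exp(6*I*pi/7)   exp(4*I*pi/7)   exp(2*I*pi/7) 

Spot check: chi_4(1) = zeta_7^(4*1) = zeta_7^4 = exp(-6*I*pi/7).

Details: Z/7Z is abelian, so all 7 irreducible complex representations are 1-dimensional. They are given by chi_k(m) = zeta_7^(k*m) for k = 0,...,6. Row orthogonality: sum_m chi_k(m) conj(chi_l(m)) = 7 * [k = l].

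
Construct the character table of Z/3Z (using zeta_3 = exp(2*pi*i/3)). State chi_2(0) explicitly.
Character table of Z/3Z (irreps indexed chi_0,...,chi_2 with chi_k(m) = zeta_3^(k*m), zeta_3 = exp(2*pi*i/3)):
  irrep \ class  {0} (size 1)  {1} (size 1)    {2} (size 1)  
  chi_0          1             1               1             
  chi_1          1             exp(2*I*pi/3)   exp(-2*I*pi/3)
  chi_2          1             exp(-2*I*pi/3)  exp(2*I*pi/3) 

Spot check: chi_2(0) = zeta_3^(2*0) = zeta_3^0 = 1.

Details: Z/3Z is abelian, so all 3 irreducible complex representations are 1-dimensional. They are given by chi_k(m) = zeta_3^(k*m) for k = 0,...,2. Row orthogonality: sum_m chi_k(m) conj(chi_l(m)) = 3 * [k = l].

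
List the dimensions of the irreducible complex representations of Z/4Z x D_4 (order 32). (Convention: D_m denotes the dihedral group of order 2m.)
Dimensions: 1, 1, 1, 1, 1, 1, 1, 1, 1, 1, 1, 1, 1, 1, 1, 1, 2, 2, 2, 2

Why: There are 20 irreducibles (= number of conjugacy classes). Their dimensions d_i satisfy sum d_i^2 = |G| = 32: 1 + 1 + 1 + 1 + 1 + 1 + 1 + 1 + 1 + 1 + 1 + 1 + 1 + 1 + 1 + 1 + 4 + 4 + 4 + 4 = 32. (For the product with Z/4Z: each of the 4 1-dim characters of Z/4Z tensors with each irrep of D_4, giving 4 copies of each D_4-dimension.)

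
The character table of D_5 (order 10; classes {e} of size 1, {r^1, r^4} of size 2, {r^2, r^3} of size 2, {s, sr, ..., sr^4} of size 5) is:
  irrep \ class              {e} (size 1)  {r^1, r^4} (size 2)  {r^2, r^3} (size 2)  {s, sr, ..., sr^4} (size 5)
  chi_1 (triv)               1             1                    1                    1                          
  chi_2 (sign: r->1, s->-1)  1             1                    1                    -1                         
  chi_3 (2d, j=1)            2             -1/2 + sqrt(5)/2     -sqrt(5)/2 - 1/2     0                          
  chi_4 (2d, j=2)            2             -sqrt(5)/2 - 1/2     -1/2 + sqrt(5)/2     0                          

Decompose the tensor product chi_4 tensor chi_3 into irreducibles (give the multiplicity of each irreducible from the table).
chi_4 tensor chi_3 = chi_3 + chi_4 (all other irreducibles have multiplicity 0).

Working: The character of a tensor product is the pointwise product (chi_4 * chi_3)(C) = chi_4(C) * chi_3(C):
  {e}: (2)*(2), {r^1, r^4}: (-sqrt(5)/2 - 1/2)*(-1/2 + sqrt(5)/2), {r^2, r^3}: (-1/2 + sqrt(5)/2)*(-sqrt(5)/2 - 1/2), {s, sr, ..., sr^4}: (0)*(0)
so (chi_4 * chi_3) takes values
  {e} -> 4, {r^1, r^4} -> -1, {r^2, r^3} -> -1, {s, sr, ..., sr^4} -> 0.
Now take the inner product of this character with each irreducible chi from the table, <chi_4*chi_3, chi> = (1/10) sum_C |C| (chi_4*chi_3)(C) conj(chi(C)):
  <chi_4*chi_3, chi_1> = (1/10)[1*(4)*conj(1) + 2*(-1)*conj(1) + 2*(-1)*conj(1) + 5*(0)*conj(1)]
      = (1/10)[(4) + (-2) + (-2) + (0)] = 0/10 = 0
  <chi_4*chi_3, chi_2> = (1/10)[1*(4)*conj(1) + 2*(-1)*conj(1) + 2*(-1)*conj(1) + 5*(0)*conj(-1)]
      = (1/10)[(4) + (-2) + (-2) + (0)] = 0/10 = 0
  <chi_4*chi_3, chi_3> = (1/10)[1*(4)*conj(2) + 2*(-1)*conj(-1/2 + sqrt(5)/2) + 2*(-1)*conj(-sqrt(5)/2 - 1/2) + 5*(0)*conj(0)]
      = (1/10)[(8) + (1 - sqrt(5)) + (1 + sqrt(5)) + (0)] = 10/10 = 1
  <chi_4*chi_3, chi_4> = (1/10)[1*(4)*conj(2) + 2*(-1)*conj(-sqrt(5)/2 - 1/2) + 2*(-1)*conj(-1/2 + sqrt(5)/2) + 5*(0)*conj(0)]
      = (1/10)[(8) + (1 + sqrt(5)) + (1 - sqrt(5)) + (0)] = 10/10 = 1
Hence the multiplicities are chi_3: 1, chi_4: 1. Dimension check: dim(chi_4)*dim(chi_3) = 2*2 = 4 and sum (mult * dim) = 1*2 + 1*2 = 4.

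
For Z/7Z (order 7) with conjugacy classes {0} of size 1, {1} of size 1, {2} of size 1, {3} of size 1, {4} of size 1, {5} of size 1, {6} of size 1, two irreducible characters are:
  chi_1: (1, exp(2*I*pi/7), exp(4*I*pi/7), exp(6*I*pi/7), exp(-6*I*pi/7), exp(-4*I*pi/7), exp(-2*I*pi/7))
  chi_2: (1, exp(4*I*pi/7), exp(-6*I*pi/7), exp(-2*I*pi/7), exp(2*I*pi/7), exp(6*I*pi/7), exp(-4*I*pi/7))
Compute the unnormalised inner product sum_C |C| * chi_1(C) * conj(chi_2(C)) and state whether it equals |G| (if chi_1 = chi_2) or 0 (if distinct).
Sum = 0; so <chi_1, chi_2> = 0 (distinct irreducibles are orthogonal).

Details: Compute term by term over conjugacy classes (|C| * chi_1(C) * conj(chi_2(C))):
  1*(1)*conj(1) + 1*(exp(2*I*pi/7))*conj(exp(4*I*pi/7)) + 1*(exp(4*I*pi/7))*conj(exp(-6*I*pi/7)) + 1*(exp(6*I*pi/7))*conj(exp(-2*I*pi/7)) + 1*(exp(-6*I*pi/7))*conj(exp(2*I*pi/7)) + 1*(exp(-4*I*pi/7))*conj(exp(6*I*pi/7)) + 1*(exp(-2*I*pi/7))*conj(exp(-4*I*pi/7))
  = (1) + (exp(-2*I*pi/7)) + (exp(-4*I*pi/7)) + (exp(-6*I*pi/7)) + (exp(6*I*pi/7)) + (exp(4*I*pi/7)) + (exp(2*I*pi/7))
  = 0.
(Exp terms are combined using exp(i*s)*conj(exp(i*t)) = exp(i*(s-t)), and sums of them are collapsed using the identity that for every m > 1 the m distinct m-th roots of unity sum to 0, e.g. 1 + exp(2*I*pi/3) + exp(-2*I*pi/3) = 0.)
Dividing by |G| = 7 gives 0/7 = 0, matching the row-orthogonality relation <chi_1, chi_2> = [chi_1 = chi_2].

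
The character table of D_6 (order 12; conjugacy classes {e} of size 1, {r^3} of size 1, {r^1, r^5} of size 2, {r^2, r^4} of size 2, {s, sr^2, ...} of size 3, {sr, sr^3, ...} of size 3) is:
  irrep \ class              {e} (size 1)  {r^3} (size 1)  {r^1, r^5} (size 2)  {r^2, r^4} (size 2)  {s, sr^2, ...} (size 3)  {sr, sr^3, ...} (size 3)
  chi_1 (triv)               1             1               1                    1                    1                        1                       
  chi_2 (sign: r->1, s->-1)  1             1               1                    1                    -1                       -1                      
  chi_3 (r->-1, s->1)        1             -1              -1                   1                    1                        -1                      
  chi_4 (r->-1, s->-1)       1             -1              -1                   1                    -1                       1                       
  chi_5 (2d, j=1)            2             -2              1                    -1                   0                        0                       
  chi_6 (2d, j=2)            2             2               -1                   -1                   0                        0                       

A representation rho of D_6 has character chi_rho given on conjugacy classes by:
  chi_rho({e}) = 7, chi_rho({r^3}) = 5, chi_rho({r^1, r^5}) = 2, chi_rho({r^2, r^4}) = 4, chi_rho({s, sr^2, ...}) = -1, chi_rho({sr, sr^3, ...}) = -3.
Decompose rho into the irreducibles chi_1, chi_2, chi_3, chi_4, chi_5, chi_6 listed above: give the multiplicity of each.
Multiplicities: chi_1: 1, chi_2: 3, chi_3: 1, chi_4: 0, chi_5: 0, chi_6: 1.

Proof sketch: Use <chi_rho, chi> = (1/|G|) sum_C |C| * chi_rho(C) * conj(chi(C)) with |G| = 12 for each irreducible chi in the table:
  <chi_rho, chi_1> = (1/12)[1*(7)*conj(1) + 1*(5)*conj(1) + 2*(2)*conj(1) + 2*(4)*conj(1) + 3*(-1)*conj(1) + 3*(-3)*conj(1)]
      = (1/12)[(7) + (5) + (4) + (8) + (-3) + (-9)] = 12/12 = 1
  <chi_rho, chi_2> = (1/12)[1*(7)*conj(1) + 1*(5)*conj(1) + 2*(2)*conj(1) + 2*(4)*conj(1) + 3*(-1)*conj(-1) + 3*(-3)*conj(-1)]
      = (1/12)[(7) + (5) + (4) + (8) + (3) + (9)] = 36/12 = 3
  <chi_rho, chi_3> = (1/12)[1*(7)*conj(1) + 1*(5)*conj(-1) + 2*(2)*conj(-1) + 2*(4)*conj(1) + 3*(-1)*conj(1) + 3*(-3)*conj(-1)]
      = (1/12)[(7) + (-5) + (-4) + (8) + (-3) + (9)] = 12/12 = 1
  <chi_rho, chi_4> = (1/12)[1*(7)*conj(1) + 1*(5)*conj(-1) + 2*(2)*conj(-1) + 2*(4)*conj(1) + 3*(-1)*conj(-1) + 3*(-3)*conj(1)]
      = (1/12)[(7) + (-5) + (-4) + (8) + (3) + (-9)] = 0/12 = 0
  <chi_rho, chi_5> = (1/12)[1*(7)*conj(2) + 1*(5)*conj(-2) + 2*(2)*conj(1) + 2*(4)*conj(-1) + 3*(-1)*conj(0) + 3*(-3)*conj(0)]
      = (1/12)[(14) + (-10) + (4) + (-8) + (0) + (0)] = 0/12 = 0
  <chi_rho, chi_6> = (1/12)[1*(7)*conj(2) + 1*(5)*conj(2) + 2*(2)*conj(-1) + 2*(4)*conj(-1) + 3*(-1)*conj(0) + 3*(-3)*conj(0)]
      = (1/12)[(14) + (10) + (-4) + (-8) + (0) + (0)] = 12/12 = 1
Dimension check: dim(rho) = sum (mult * dim) = 1*1 + 3*1 + 1*1 + 0*1 + 0*2 + 1*2 = 7 = chi_rho(e) = 7.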